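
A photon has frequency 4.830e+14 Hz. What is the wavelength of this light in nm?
620.69 nm

Using the wave equation: c = fλ

Solving for wavelength:
λ = c/f = (3×10⁸ m/s) / (4.830e+14 Hz)
λ = 620.69 nm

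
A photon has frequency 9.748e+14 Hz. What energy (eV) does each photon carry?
4.0314 eV

Using E = hf:

E = hf = (6.626×10⁻³⁴ J·s)(9.748e+14 Hz)
E = 4.0314 eV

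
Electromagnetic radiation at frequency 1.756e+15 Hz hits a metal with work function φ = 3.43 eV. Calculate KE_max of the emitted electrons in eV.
3.8322 eV

Using Einstein's photoelectric equation: KE_max = hf - φ

First, calculate the photon energy:
E_photon = hf = (6.626×10⁻³⁴ J·s)(1.756e+15 Hz)
E_photon = 7.2622 eV

Then, the maximum kinetic energy:
KE_max = E_photon - φ = 7.2622 eV - 3.43 eV = 3.8322 eV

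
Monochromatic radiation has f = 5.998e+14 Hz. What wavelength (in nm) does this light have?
499.82 nm

Using the wave equation: c = fλ

Solving for wavelength:
λ = c/f = (3×10⁸ m/s) / (5.998e+14 Hz)
λ = 499.82 nm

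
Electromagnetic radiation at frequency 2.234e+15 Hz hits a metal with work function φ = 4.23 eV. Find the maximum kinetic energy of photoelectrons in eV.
5.0091 eV

Using Einstein's photoelectric equation: KE_max = hf - φ

First, calculate the photon energy:
E_photon = hf = (6.626×10⁻³⁴ J·s)(2.234e+15 Hz)
E_photon = 9.2391 eV

Then, the maximum kinetic energy:
KE_max = E_photon - φ = 9.2391 eV - 4.23 eV = 5.0091 eV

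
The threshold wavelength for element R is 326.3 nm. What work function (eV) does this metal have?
3.80 eV

At the threshold wavelength, photon energy equals work function:
φ = hc/λ₀

Calculating:
φ = (6.626×10⁻³⁴ J·s)(3×10⁸ m/s) / (326.3×10⁻⁹ m)
φ = 3.80 eV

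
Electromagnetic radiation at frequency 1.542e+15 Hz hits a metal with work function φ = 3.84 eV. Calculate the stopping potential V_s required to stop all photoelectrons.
2.5372 V

The stopping potential V_s satisfies: eV_s = KE_max

First, find KE_max using Einstein's equation:
E_photon = hf = (6.626×10⁻³⁴ J·s)(1.542e+15 Hz) = 6.3772 eV
KE_max = E_photon - φ = 6.3772 - 3.84 = 2.5372 eV

Since eV_s = KE_max:
V_s = KE_max/e = 2.5372 V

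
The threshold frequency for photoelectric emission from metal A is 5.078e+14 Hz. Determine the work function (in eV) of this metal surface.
2.10 eV

At the threshold frequency, photon energy equals work function:
φ = hf₀

Calculating:
φ = (6.626×10⁻³⁴ J·s)(5.078e+14 Hz)
φ = 2.10 eV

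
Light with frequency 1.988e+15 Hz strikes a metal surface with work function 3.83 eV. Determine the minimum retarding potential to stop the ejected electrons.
4.3917 V

The stopping potential V_s satisfies: eV_s = KE_max

First, find KE_max using Einstein's equation:
E_photon = hf = (6.626×10⁻³⁴ J·s)(1.988e+15 Hz) = 8.2217 eV
KE_max = E_photon - φ = 8.2217 - 3.83 = 4.3917 eV

Since eV_s = KE_max:
V_s = KE_max/e = 4.3917 V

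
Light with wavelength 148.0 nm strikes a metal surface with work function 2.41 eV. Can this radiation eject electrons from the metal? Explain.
Yes

For photoemission, the photon energy must exceed the work function.

Photon energy: E = hc/λ = 8.3773 eV
Work function: φ = 2.41 eV

Since E_photon (8.3773 eV) > φ (2.41 eV), photoemission WILL occur.
The threshold wavelength is λ₀ = hc/φ = 514.5 nm.
Since 148.0 nm < 514.5 nm, the light has sufficient energy.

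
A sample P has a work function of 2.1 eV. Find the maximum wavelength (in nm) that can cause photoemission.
590.40 nm

The threshold wavelength is when the photon energy equals the work function:
hc/λ₀ = φ

Solving for λ₀:
λ₀ = hc/φ = (6.626×10⁻³⁴ J·s)(3×10⁸ m/s) / (2.1 eV × 1.602×10⁻¹⁹ J/eV)
λ₀ = 590.40 nm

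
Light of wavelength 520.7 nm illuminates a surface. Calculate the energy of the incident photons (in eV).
2.3811 eV

Using E = hf = hc/λ:

E = hc/λ = (6.626×10⁻³⁴ J·s)(3×10⁸ m/s) / (520.7×10⁻⁹ m)
E = 2.3811 eV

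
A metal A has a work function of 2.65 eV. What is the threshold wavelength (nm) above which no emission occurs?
467.86 nm

The threshold wavelength is when the photon energy equals the work function:
hc/λ₀ = φ

Solving for λ₀:
λ₀ = hc/φ = (6.626×10⁻³⁴ J·s)(3×10⁸ m/s) / (2.65 eV × 1.602×10⁻¹⁹ J/eV)
λ₀ = 467.86 nm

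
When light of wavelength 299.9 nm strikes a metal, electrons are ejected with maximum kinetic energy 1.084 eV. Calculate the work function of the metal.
3.05 eV

From Einstein's photoelectric equation: KE_max = hf - φ = hc/λ - φ

Rearranging for φ:
φ = hc/λ - KE_max

Calculate photon energy:
E_photon = hc/λ = 4.1342 eV

Therefore:
φ = 4.1342 - 1.084 = 3.05 eV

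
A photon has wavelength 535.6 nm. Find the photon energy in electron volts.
2.3149 eV

Using E = hf = hc/λ:

E = hc/λ = (6.626×10⁻³⁴ J·s)(3×10⁸ m/s) / (535.6×10⁻⁹ m)
E = 2.3149 eV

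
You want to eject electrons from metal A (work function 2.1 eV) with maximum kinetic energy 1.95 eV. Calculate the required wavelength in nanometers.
306.13 nm

From Einstein's equation: KE_max = hc/λ - φ

Rearranging for λ:
hc/λ = KE_max + φ
λ = hc/(KE_max + φ)

Required photon energy:
E_photon = KE_max + φ = 1.95 + 2.1 = 4.05 eV

Required wavelength:
λ = hc/E_photon = (6.626×10⁻³⁴)(3×10⁸) / (4.05 × 1.602×10⁻¹⁹)
λ = 306.13 nm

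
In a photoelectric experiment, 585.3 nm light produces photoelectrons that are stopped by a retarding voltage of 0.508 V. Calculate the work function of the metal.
1.61 eV

The stopping potential gives the maximum kinetic energy: KE_max = eV_s = 0.508 eV

From Einstein's photoelectric equation: KE_max = hc/λ - φ
Rearranging: φ = hc/λ - KE_max

Calculate photon energy:
E_photon = hc/λ = (6.626×10⁻³⁴ J·s)(3×10⁸ m/s) / (585.3×10⁻⁹ m) = 2.1183 eV

Therefore:
φ = 2.1183 - 0.508 = 1.61 eV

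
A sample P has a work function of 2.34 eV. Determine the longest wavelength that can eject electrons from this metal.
529.85 nm

The threshold wavelength is when the photon energy equals the work function:
hc/λ₀ = φ

Solving for λ₀:
λ₀ = hc/φ = (6.626×10⁻³⁴ J·s)(3×10⁸ m/s) / (2.34 eV × 1.602×10⁻¹⁹ J/eV)
λ₀ = 529.85 nm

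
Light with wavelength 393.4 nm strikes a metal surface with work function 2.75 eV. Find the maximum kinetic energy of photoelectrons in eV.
0.4016 eV

Using Einstein's photoelectric equation: KE_max = hf - φ = hc/λ - φ

First, calculate the photon energy:
E_photon = hc/λ = (6.626×10⁻³⁴ J·s)(3×10⁸ m/s) / (393.4×10⁻⁹ m)
E_photon = 3.1516 eV

Then, the maximum kinetic energy:
KE_max = E_photon - φ = 3.1516 eV - 2.75 eV = 0.4016 eV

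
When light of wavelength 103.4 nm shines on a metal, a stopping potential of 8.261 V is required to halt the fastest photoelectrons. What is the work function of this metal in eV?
3.73 eV

The stopping potential gives the maximum kinetic energy: KE_max = eV_s = 8.261 eV

From Einstein's photoelectric equation: KE_max = hc/λ - φ
Rearranging: φ = hc/λ - KE_max

Calculate photon energy:
E_photon = hc/λ = (6.626×10⁻³⁴ J·s)(3×10⁸ m/s) / (103.4×10⁻⁹ m) = 11.9907 eV

Therefore:
φ = 11.9907 - 8.261 = 3.73 eV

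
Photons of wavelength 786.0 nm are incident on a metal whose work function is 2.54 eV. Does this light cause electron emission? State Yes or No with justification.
No

For photoemission, the photon energy must exceed the work function.

Photon energy: E = hc/λ = 1.5774 eV
Work function: φ = 2.54 eV

Since E_photon (1.5774 eV) < φ (2.54 eV), photoemission will NOT occur.
The threshold wavelength is λ₀ = hc/φ = 488.1 nm.
Since 786.0 nm > 488.1 nm, the photons lack sufficient energy.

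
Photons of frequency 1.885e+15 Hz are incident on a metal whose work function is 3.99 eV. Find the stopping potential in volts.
3.8057 V

The stopping potential V_s satisfies: eV_s = KE_max

First, find KE_max using Einstein's equation:
E_photon = hf = (6.626×10⁻³⁴ J·s)(1.885e+15 Hz) = 7.7957 eV
KE_max = E_photon - φ = 7.7957 - 3.99 = 3.8057 eV

Since eV_s = KE_max:
V_s = KE_max/e = 3.8057 V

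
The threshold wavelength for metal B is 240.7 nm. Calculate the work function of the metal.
5.15 eV

At the threshold wavelength, photon energy equals work function:
φ = hc/λ₀

Calculating:
φ = (6.626×10⁻³⁴ J·s)(3×10⁸ m/s) / (240.7×10⁻⁹ m)
φ = 5.15 eV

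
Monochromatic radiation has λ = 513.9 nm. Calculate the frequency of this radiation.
5.8337e+14 Hz

Using the wave equation: c = fλ

Solving for frequency:
f = c/λ = (3×10⁸ m/s) / (513.9×10⁻⁹ m)
f = 5.8337e+14 Hz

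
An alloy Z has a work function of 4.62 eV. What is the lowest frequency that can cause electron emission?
1.1171e+15 Hz

The threshold frequency is when the photon energy equals the work function:
hf₀ = φ

Solving for f₀:
f₀ = φ/h = (4.62 eV × 1.602×10⁻¹⁹ J/eV) / (6.626×10⁻³⁴ J·s)
f₀ = 1.1171e+15 Hz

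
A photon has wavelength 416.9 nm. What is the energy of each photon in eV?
2.9740 eV

Using E = hf = hc/λ:

E = hc/λ = (6.626×10⁻³⁴ J·s)(3×10⁸ m/s) / (416.9×10⁻⁹ m)
E = 2.9740 eV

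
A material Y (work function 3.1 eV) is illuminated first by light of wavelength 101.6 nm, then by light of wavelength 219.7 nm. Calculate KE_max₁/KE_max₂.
3.5792

Using Einstein's equation: KE_max = hc/λ - φ

For λ₁ = 101.6 nm:
E₁ = hc/λ₁ = 12.2032 eV
KE₁ = E₁ - φ = 12.2032 - 3.1 = 9.1032 eV

For λ₂ = 219.7 nm:
E₂ = hc/λ₂ = 5.6433 eV
KE₂ = E₂ - φ = 5.6433 - 3.1 = 2.5433 eV

Ratio: KE₁/KE₂ = 9.1032/2.5433 = 3.5792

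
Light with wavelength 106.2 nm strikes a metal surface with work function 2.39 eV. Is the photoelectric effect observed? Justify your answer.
Yes

For photoemission, the photon energy must exceed the work function.

Photon energy: E = hc/λ = 11.6746 eV
Work function: φ = 2.39 eV

Since E_photon (11.6746 eV) > φ (2.39 eV), photoemission WILL occur.
The threshold wavelength is λ₀ = hc/φ = 518.8 nm.
Since 106.2 nm < 518.8 nm, the light has sufficient energy.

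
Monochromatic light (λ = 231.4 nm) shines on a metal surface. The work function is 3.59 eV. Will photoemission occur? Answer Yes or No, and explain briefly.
Yes

For photoemission, the photon energy must exceed the work function.

Photon energy: E = hc/λ = 5.3580 eV
Work function: φ = 3.59 eV

Since E_photon (5.3580 eV) > φ (3.59 eV), photoemission WILL occur.
The threshold wavelength is λ₀ = hc/φ = 345.4 nm.
Since 231.4 nm < 345.4 nm, the light has sufficient energy.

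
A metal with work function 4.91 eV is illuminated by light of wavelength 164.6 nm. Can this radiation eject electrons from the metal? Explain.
Yes

For photoemission, the photon energy must exceed the work function.

Photon energy: E = hc/λ = 7.5325 eV
Work function: φ = 4.91 eV

Since E_photon (7.5325 eV) > φ (4.91 eV), photoemission WILL occur.
The threshold wavelength is λ₀ = hc/φ = 252.5 nm.
Since 164.6 nm < 252.5 nm, the light has sufficient energy.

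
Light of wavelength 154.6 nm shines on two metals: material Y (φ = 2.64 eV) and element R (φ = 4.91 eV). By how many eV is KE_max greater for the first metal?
2.2700 eV

Using KE_max = hc/λ - φ for each metal:

Photon energy: E = hc/λ = 8.0197 eV

For material Y (φ₁ = 2.64 eV):
KE₁ = E - φ₁ = 8.0197 - 2.64 = 5.3797 eV

For element R (φ₂ = 4.91 eV):
KE₂ = E - φ₂ = 8.0197 - 4.91 = 3.1097 eV

Difference:
ΔKE = KE₁ - KE₂ = 5.3797 - 3.1097 = 2.2700 eV

Note: The difference equals the difference in work functions: 4.91 - 2.64 = 2.27 eV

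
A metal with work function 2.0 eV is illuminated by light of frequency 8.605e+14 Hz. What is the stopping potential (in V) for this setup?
1.5587 V

The stopping potential V_s satisfies: eV_s = KE_max

First, find KE_max using Einstein's equation:
E_photon = hf = (6.626×10⁻³⁴ J·s)(8.605e+14 Hz) = 3.5587 eV
KE_max = E_photon - φ = 3.5587 - 2.0 = 1.5587 eV

Since eV_s = KE_max:
V_s = KE_max/e = 1.5587 V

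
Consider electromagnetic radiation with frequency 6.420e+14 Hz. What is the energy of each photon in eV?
2.6551 eV

Using E = hf:

E = hf = (6.626×10⁻³⁴ J·s)(6.420e+14 Hz)
E = 2.6551 eV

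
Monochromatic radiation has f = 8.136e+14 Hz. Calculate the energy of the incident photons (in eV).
3.3648 eV

Using E = hf:

E = hf = (6.626×10⁻³⁴ J·s)(8.136e+14 Hz)
E = 3.3648 eV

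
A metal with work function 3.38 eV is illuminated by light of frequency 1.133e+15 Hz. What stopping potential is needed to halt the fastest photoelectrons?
1.3057 V

The stopping potential V_s satisfies: eV_s = KE_max

First, find KE_max using Einstein's equation:
E_photon = hf = (6.626×10⁻³⁴ J·s)(1.133e+15 Hz) = 4.6857 eV
KE_max = E_photon - φ = 4.6857 - 3.38 = 1.3057 eV

Since eV_s = KE_max:
V_s = KE_max/e = 1.3057 V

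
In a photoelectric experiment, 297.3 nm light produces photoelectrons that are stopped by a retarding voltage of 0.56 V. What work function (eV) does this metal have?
3.61 eV

The stopping potential gives the maximum kinetic energy: KE_max = eV_s = 0.56 eV

From Einstein's photoelectric equation: KE_max = hc/λ - φ
Rearranging: φ = hc/λ - KE_max

Calculate photon energy:
E_photon = hc/λ = (6.626×10⁻³⁴ J·s)(3×10⁸ m/s) / (297.3×10⁻⁹ m) = 4.1703 eV

Therefore:
φ = 4.1703 - 0.56 = 3.61 eV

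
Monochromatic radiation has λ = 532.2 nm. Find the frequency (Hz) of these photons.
5.6331e+14 Hz

Using the wave equation: c = fλ

Solving for frequency:
f = c/λ = (3×10⁸ m/s) / (532.2×10⁻⁹ m)
f = 5.6331e+14 Hz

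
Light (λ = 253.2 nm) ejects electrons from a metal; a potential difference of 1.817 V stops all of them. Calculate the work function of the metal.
3.08 eV

The stopping potential gives the maximum kinetic energy: KE_max = eV_s = 1.817 eV

From Einstein's photoelectric equation: KE_max = hc/λ - φ
Rearranging: φ = hc/λ - KE_max

Calculate photon energy:
E_photon = hc/λ = (6.626×10⁻³⁴ J·s)(3×10⁸ m/s) / (253.2×10⁻⁹ m) = 4.8967 eV

Therefore:
φ = 4.8967 - 1.817 = 3.08 eV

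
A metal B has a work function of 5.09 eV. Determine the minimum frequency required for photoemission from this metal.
1.2308e+15 Hz

The threshold frequency is when the photon energy equals the work function:
hf₀ = φ

Solving for f₀:
f₀ = φ/h = (5.09 eV × 1.602×10⁻¹⁹ J/eV) / (6.626×10⁻³⁴ J·s)
f₀ = 1.2308e+15 Hz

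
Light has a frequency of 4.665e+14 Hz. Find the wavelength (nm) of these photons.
642.64 nm

Using the wave equation: c = fλ

Solving for wavelength:
λ = c/f = (3×10⁸ m/s) / (4.665e+14 Hz)
λ = 642.64 nm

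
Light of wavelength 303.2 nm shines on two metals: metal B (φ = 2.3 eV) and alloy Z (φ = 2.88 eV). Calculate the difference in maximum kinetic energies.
0.5800 eV

Using KE_max = hc/λ - φ for each metal:

Photon energy: E = hc/λ = 4.0892 eV

For metal B (φ₁ = 2.3 eV):
KE₁ = E - φ₁ = 4.0892 - 2.3 = 1.7892 eV

For alloy Z (φ₂ = 2.88 eV):
KE₂ = E - φ₂ = 4.0892 - 2.88 = 1.2092 eV

Difference:
ΔKE = KE₁ - KE₂ = 1.7892 - 1.2092 = 0.5800 eV

Note: The difference equals the difference in work functions: 2.88 - 2.3 = 0.58 eV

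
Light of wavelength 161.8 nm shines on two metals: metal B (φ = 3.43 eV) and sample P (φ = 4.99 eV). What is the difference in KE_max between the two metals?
1.5600 eV

Using KE_max = hc/λ - φ for each metal:

Photon energy: E = hc/λ = 7.6628 eV

For metal B (φ₁ = 3.43 eV):
KE₁ = E - φ₁ = 7.6628 - 3.43 = 4.2328 eV

For sample P (φ₂ = 4.99 eV):
KE₂ = E - φ₂ = 7.6628 - 4.99 = 2.6728 eV

Difference:
ΔKE = KE₁ - KE₂ = 4.2328 - 2.6728 = 1.5600 eV

Note: The difference equals the difference in work functions: 4.99 - 3.43 = 1.56 eV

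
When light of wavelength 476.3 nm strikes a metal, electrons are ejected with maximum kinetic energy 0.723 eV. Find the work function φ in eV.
1.88 eV

From Einstein's photoelectric equation: KE_max = hf - φ = hc/λ - φ

Rearranging for φ:
φ = hc/λ - KE_max

Calculate photon energy:
E_photon = hc/λ = 2.6031 eV

Therefore:
φ = 2.6031 - 0.723 = 1.88 eV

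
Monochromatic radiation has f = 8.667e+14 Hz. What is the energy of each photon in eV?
3.5844 eV

Using E = hf:

E = hf = (6.626×10⁻³⁴ J·s)(8.667e+14 Hz)
E = 3.5844 eV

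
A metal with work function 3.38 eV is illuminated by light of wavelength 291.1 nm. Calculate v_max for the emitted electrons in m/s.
5.5611e+05 m/s

First, find the maximum kinetic energy:
E_photon = hc/λ = 4.2592 eV
KE_max = E_photon - φ = 4.2592 - 3.38 = 0.8792 eV

Convert to Joules: KE_max = 0.8792 × 1.602×10⁻¹⁹ J = 1.4086e-19 J

Then use KE = ½mv² to find velocity:
v = √(2·KE/m) = √(2 × 1.4086e-19 J / 9.109e-31 kg)
v = 5.5611e+05 m/s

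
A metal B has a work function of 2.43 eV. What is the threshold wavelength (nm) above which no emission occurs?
510.22 nm

The threshold wavelength is when the photon energy equals the work function:
hc/λ₀ = φ

Solving for λ₀:
λ₀ = hc/φ = (6.626×10⁻³⁴ J·s)(3×10⁸ m/s) / (2.43 eV × 1.602×10⁻¹⁹ J/eV)
λ₀ = 510.22 nm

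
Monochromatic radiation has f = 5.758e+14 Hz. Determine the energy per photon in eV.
2.3813 eV

Using E = hf:

E = hf = (6.626×10⁻³⁴ J·s)(5.758e+14 Hz)
E = 2.3813 eV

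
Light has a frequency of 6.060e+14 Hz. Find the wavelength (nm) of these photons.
494.71 nm

Using the wave equation: c = fλ

Solving for wavelength:
λ = c/f = (3×10⁸ m/s) / (6.060e+14 Hz)
λ = 494.71 nm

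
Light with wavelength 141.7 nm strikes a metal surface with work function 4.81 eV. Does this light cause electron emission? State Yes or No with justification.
Yes

For photoemission, the photon energy must exceed the work function.

Photon energy: E = hc/λ = 8.7498 eV
Work function: φ = 4.81 eV

Since E_photon (8.7498 eV) > φ (4.81 eV), photoemission WILL occur.
The threshold wavelength is λ₀ = hc/φ = 257.8 nm.
Since 141.7 nm < 257.8 nm, the light has sufficient energy.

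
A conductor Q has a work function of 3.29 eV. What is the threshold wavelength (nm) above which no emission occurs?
376.85 nm

The threshold wavelength is when the photon energy equals the work function:
hc/λ₀ = φ

Solving for λ₀:
λ₀ = hc/φ = (6.626×10⁻³⁴ J·s)(3×10⁸ m/s) / (3.29 eV × 1.602×10⁻¹⁹ J/eV)
λ₀ = 376.85 nm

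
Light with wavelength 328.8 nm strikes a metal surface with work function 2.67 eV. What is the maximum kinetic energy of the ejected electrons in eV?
1.1008 eV

Using Einstein's photoelectric equation: KE_max = hf - φ = hc/λ - φ

First, calculate the photon energy:
E_photon = hc/λ = (6.626×10⁻³⁴ J·s)(3×10⁸ m/s) / (328.8×10⁻⁹ m)
E_photon = 3.7708 eV

Then, the maximum kinetic energy:
KE_max = E_photon - φ = 3.7708 eV - 2.67 eV = 1.1008 eV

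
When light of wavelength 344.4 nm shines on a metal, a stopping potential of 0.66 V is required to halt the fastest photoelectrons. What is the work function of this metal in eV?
2.94 eV

The stopping potential gives the maximum kinetic energy: KE_max = eV_s = 0.66 eV

From Einstein's photoelectric equation: KE_max = hc/λ - φ
Rearranging: φ = hc/λ - KE_max

Calculate photon energy:
E_photon = hc/λ = (6.626×10⁻³⁴ J·s)(3×10⁸ m/s) / (344.4×10⁻⁹ m) = 3.6000 eV

Therefore:
φ = 3.6000 - 0.66 = 2.94 eV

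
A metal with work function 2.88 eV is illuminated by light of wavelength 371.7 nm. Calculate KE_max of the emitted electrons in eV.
0.4556 eV

Using Einstein's photoelectric equation: KE_max = hf - φ = hc/λ - φ

First, calculate the photon energy:
E_photon = hc/λ = (6.626×10⁻³⁴ J·s)(3×10⁸ m/s) / (371.7×10⁻⁹ m)
E_photon = 3.3356 eV

Then, the maximum kinetic energy:
KE_max = E_photon - φ = 3.3356 eV - 2.88 eV = 0.4556 eV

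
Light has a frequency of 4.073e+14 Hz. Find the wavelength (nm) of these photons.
736.05 nm

Using the wave equation: c = fλ

Solving for wavelength:
λ = c/f = (3×10⁸ m/s) / (4.073e+14 Hz)
λ = 736.05 nm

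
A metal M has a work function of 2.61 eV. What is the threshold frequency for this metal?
6.3110e+14 Hz

The threshold frequency is when the photon energy equals the work function:
hf₀ = φ

Solving for f₀:
f₀ = φ/h = (2.61 eV × 1.602×10⁻¹⁹ J/eV) / (6.626×10⁻³⁴ J·s)
f₀ = 6.3110e+14 Hz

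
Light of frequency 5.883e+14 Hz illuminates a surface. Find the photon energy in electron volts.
2.4330 eV

Using E = hf:

E = hf = (6.626×10⁻³⁴ J·s)(5.883e+14 Hz)
E = 2.4330 eV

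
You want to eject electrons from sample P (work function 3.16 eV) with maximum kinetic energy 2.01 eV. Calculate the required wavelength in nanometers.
239.81 nm

From Einstein's equation: KE_max = hc/λ - φ

Rearranging for λ:
hc/λ = KE_max + φ
λ = hc/(KE_max + φ)

Required photon energy:
E_photon = KE_max + φ = 2.01 + 3.16 = 5.17 eV

Required wavelength:
λ = hc/E_photon = (6.626×10⁻³⁴)(3×10⁸) / (5.17 × 1.602×10⁻¹⁹)
λ = 239.81 nm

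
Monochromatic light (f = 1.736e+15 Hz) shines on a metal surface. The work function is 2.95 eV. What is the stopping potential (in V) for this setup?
4.2295 V

The stopping potential V_s satisfies: eV_s = KE_max

First, find KE_max using Einstein's equation:
E_photon = hf = (6.626×10⁻³⁴ J·s)(1.736e+15 Hz) = 7.1795 eV
KE_max = E_photon - φ = 7.1795 - 2.95 = 4.2295 eV

Since eV_s = KE_max:
V_s = KE_max/e = 4.2295 V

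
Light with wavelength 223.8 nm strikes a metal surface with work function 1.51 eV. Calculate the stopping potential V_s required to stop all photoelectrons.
4.0300 V

The stopping potential V_s satisfies: eV_s = KE_max

First, find KE_max using Einstein's equation:
E_photon = hc/λ = 5.5400 eV
KE_max = E_photon - φ = 5.5400 - 1.51 = 4.0300 eV

Since eV_s = KE_max:
V_s = KE_max/e = 4.0300 V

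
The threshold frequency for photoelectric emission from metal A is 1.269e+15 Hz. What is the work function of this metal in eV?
5.25 eV

At the threshold frequency, photon energy equals work function:
φ = hf₀

Calculating:
φ = (6.626×10⁻³⁴ J·s)(1.269e+15 Hz)
φ = 5.25 eV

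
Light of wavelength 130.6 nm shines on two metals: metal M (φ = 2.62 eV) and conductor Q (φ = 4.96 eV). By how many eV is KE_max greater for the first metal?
2.3400 eV

Using KE_max = hc/λ - φ for each metal:

Photon energy: E = hc/λ = 9.4934 eV

For metal M (φ₁ = 2.62 eV):
KE₁ = E - φ₁ = 9.4934 - 2.62 = 6.8734 eV

For conductor Q (φ₂ = 4.96 eV):
KE₂ = E - φ₂ = 9.4934 - 4.96 = 4.5334 eV

Difference:
ΔKE = KE₁ - KE₂ = 6.8734 - 4.5334 = 2.3400 eV

Note: The difference equals the difference in work functions: 4.96 - 2.62 = 2.34 eV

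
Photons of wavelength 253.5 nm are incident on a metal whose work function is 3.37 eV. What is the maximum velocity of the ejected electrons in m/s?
7.3143e+05 m/s

First, find the maximum kinetic energy:
E_photon = hc/λ = 4.8909 eV
KE_max = E_photon - φ = 4.8909 - 3.37 = 1.5209 eV

Convert to Joules: KE_max = 1.5209 × 1.602×10⁻¹⁹ J = 2.4367e-19 J

Then use KE = ½mv² to find velocity:
v = √(2·KE/m) = √(2 × 2.4367e-19 J / 9.109e-31 kg)
v = 7.3143e+05 m/s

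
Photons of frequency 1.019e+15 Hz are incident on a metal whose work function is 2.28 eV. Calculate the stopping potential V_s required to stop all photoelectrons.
1.9342 V

The stopping potential V_s satisfies: eV_s = KE_max

First, find KE_max using Einstein's equation:
E_photon = hf = (6.626×10⁻³⁴ J·s)(1.019e+15 Hz) = 4.2142 eV
KE_max = E_photon - φ = 4.2142 - 2.28 = 1.9342 eV

Since eV_s = KE_max:
V_s = KE_max/e = 1.9342 V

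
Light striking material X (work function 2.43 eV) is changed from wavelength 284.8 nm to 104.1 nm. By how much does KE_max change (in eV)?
7.5567 eV

Using Einstein's equation: KE_max = hc/λ - φ

For λ₁ = 284.8 nm:
KE₁ = hc/λ₁ - φ = 4.3534 - 2.43 = 1.9234 eV

For λ₂ = 104.1 nm:
KE₂ = hc/λ₂ - φ = 11.9101 - 2.43 = 9.4801 eV

Change in KE:
ΔKE = KE₂ - KE₁ = 9.4801 - 1.9234 = 7.5567 eV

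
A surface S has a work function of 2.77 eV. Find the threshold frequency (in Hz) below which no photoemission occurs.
6.6978e+14 Hz

The threshold frequency is when the photon energy equals the work function:
hf₀ = φ

Solving for f₀:
f₀ = φ/h = (2.77 eV × 1.602×10⁻¹⁹ J/eV) / (6.626×10⁻³⁴ J·s)
f₀ = 6.6978e+14 Hz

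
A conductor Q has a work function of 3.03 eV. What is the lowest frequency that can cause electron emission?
7.3265e+14 Hz

The threshold frequency is when the photon energy equals the work function:
hf₀ = φ

Solving for f₀:
f₀ = φ/h = (3.03 eV × 1.602×10⁻¹⁹ J/eV) / (6.626×10⁻³⁴ J·s)
f₀ = 7.3265e+14 Hz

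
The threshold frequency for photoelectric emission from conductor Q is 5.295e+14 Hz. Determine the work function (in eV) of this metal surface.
2.19 eV

At the threshold frequency, photon energy equals work function:
φ = hf₀

Calculating:
φ = (6.626×10⁻³⁴ J·s)(5.295e+14 Hz)
φ = 2.19 eV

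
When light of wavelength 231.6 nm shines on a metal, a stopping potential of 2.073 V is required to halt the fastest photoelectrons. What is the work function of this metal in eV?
3.28 eV

The stopping potential gives the maximum kinetic energy: KE_max = eV_s = 2.073 eV

From Einstein's photoelectric equation: KE_max = hc/λ - φ
Rearranging: φ = hc/λ - KE_max

Calculate photon energy:
E_photon = hc/λ = (6.626×10⁻³⁴ J·s)(3×10⁸ m/s) / (231.6×10⁻⁹ m) = 5.3534 eV

Therefore:
φ = 5.3534 - 2.073 = 3.28 eV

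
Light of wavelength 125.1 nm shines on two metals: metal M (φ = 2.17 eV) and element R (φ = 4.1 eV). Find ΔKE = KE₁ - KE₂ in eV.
1.9300 eV

Using KE_max = hc/λ - φ for each metal:

Photon energy: E = hc/λ = 9.9108 eV

For metal M (φ₁ = 2.17 eV):
KE₁ = E - φ₁ = 9.9108 - 2.17 = 7.7408 eV

For element R (φ₂ = 4.1 eV):
KE₂ = E - φ₂ = 9.9108 - 4.1 = 5.8108 eV

Difference:
ΔKE = KE₁ - KE₂ = 7.7408 - 5.8108 = 1.9300 eV

Note: The difference equals the difference in work functions: 4.1 - 2.17 = 1.93 eV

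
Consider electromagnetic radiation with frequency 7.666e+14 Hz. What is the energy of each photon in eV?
3.1704 eV

Using E = hf:

E = hf = (6.626×10⁻³⁴ J·s)(7.666e+14 Hz)
E = 3.1704 eV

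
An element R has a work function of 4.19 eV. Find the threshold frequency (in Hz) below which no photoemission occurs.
1.0131e+15 Hz

The threshold frequency is when the photon energy equals the work function:
hf₀ = φ

Solving for f₀:
f₀ = φ/h = (4.19 eV × 1.602×10⁻¹⁹ J/eV) / (6.626×10⁻³⁴ J·s)
f₀ = 1.0131e+15 Hz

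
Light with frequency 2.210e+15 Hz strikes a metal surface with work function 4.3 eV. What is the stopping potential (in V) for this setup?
4.8398 V

The stopping potential V_s satisfies: eV_s = KE_max

First, find KE_max using Einstein's equation:
E_photon = hf = (6.626×10⁻³⁴ J·s)(2.210e+15 Hz) = 9.1398 eV
KE_max = E_photon - φ = 9.1398 - 4.3 = 4.8398 eV

Since eV_s = KE_max:
V_s = KE_max/e = 4.8398 V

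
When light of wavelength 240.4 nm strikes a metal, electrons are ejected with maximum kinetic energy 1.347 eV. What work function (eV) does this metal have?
3.81 eV

From Einstein's photoelectric equation: KE_max = hf - φ = hc/λ - φ

Rearranging for φ:
φ = hc/λ - KE_max

Calculate photon energy:
E_photon = hc/λ = 5.1574 eV

Therefore:
φ = 5.1574 - 1.347 = 3.81 eV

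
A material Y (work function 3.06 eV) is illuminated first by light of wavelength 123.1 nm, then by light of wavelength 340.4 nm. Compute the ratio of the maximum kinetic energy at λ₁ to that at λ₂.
12.0414

Using Einstein's equation: KE_max = hc/λ - φ

For λ₁ = 123.1 nm:
E₁ = hc/λ₁ = 10.0718 eV
KE₁ = E₁ - φ = 10.0718 - 3.06 = 7.0118 eV

For λ₂ = 340.4 nm:
E₂ = hc/λ₂ = 3.6423 eV
KE₂ = E₂ - φ = 3.6423 - 3.06 = 0.5823 eV

Ratio: KE₁/KE₂ = 7.0118/0.5823 = 12.0414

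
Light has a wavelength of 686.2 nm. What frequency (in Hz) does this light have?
4.3689e+14 Hz

Using the wave equation: c = fλ

Solving for frequency:
f = c/λ = (3×10⁸ m/s) / (686.2×10⁻⁹ m)
f = 4.3689e+14 Hz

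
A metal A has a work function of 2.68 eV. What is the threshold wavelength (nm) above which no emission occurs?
462.63 nm

The threshold wavelength is when the photon energy equals the work function:
hc/λ₀ = φ

Solving for λ₀:
λ₀ = hc/φ = (6.626×10⁻³⁴ J·s)(3×10⁸ m/s) / (2.68 eV × 1.602×10⁻¹⁹ J/eV)
λ₀ = 462.63 nm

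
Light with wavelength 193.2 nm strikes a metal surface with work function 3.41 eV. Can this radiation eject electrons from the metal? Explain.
Yes

For photoemission, the photon energy must exceed the work function.

Photon energy: E = hc/λ = 6.4174 eV
Work function: φ = 3.41 eV

Since E_photon (6.4174 eV) > φ (3.41 eV), photoemission WILL occur.
The threshold wavelength is λ₀ = hc/φ = 363.6 nm.
Since 193.2 nm < 363.6 nm, the light has sufficient energy.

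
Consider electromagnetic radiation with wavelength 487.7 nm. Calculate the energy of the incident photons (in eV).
2.5422 eV

Using E = hf = hc/λ:

E = hc/λ = (6.626×10⁻³⁴ J·s)(3×10⁸ m/s) / (487.7×10⁻⁹ m)
E = 2.5422 eV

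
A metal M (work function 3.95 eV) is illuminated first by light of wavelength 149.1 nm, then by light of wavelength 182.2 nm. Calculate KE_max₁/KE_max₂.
1.5292

Using Einstein's equation: KE_max = hc/λ - φ

For λ₁ = 149.1 nm:
E₁ = hc/λ₁ = 8.3155 eV
KE₁ = E₁ - φ = 8.3155 - 3.95 = 4.3655 eV

For λ₂ = 182.2 nm:
E₂ = hc/λ₂ = 6.8048 eV
KE₂ = E₂ - φ = 6.8048 - 3.95 = 2.8548 eV

Ratio: KE₁/KE₂ = 4.3655/2.8548 = 1.5292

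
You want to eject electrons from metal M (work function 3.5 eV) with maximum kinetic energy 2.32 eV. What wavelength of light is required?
213.03 nm

From Einstein's equation: KE_max = hc/λ - φ

Rearranging for λ:
hc/λ = KE_max + φ
λ = hc/(KE_max + φ)

Required photon energy:
E_photon = KE_max + φ = 2.32 + 3.5 = 5.82 eV

Required wavelength:
λ = hc/E_photon = (6.626×10⁻³⁴)(3×10⁸) / (5.82 × 1.602×10⁻¹⁹)
λ = 213.03 nm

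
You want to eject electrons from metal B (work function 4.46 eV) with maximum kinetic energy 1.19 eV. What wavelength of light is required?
219.44 nm

From Einstein's equation: KE_max = hc/λ - φ

Rearranging for λ:
hc/λ = KE_max + φ
λ = hc/(KE_max + φ)

Required photon energy:
E_photon = KE_max + φ = 1.19 + 4.46 = 5.65 eV

Required wavelength:
λ = hc/E_photon = (6.626×10⁻³⁴)(3×10⁸) / (5.65 × 1.602×10⁻¹⁹)
λ = 219.44 nm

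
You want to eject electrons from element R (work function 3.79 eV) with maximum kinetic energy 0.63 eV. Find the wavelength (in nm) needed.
280.51 nm

From Einstein's equation: KE_max = hc/λ - φ

Rearranging for λ:
hc/λ = KE_max + φ
λ = hc/(KE_max + φ)

Required photon energy:
E_photon = KE_max + φ = 0.63 + 3.79 = 4.42 eV

Required wavelength:
λ = hc/E_photon = (6.626×10⁻³⁴)(3×10⁸) / (4.42 × 1.602×10⁻¹⁹)
λ = 280.51 nm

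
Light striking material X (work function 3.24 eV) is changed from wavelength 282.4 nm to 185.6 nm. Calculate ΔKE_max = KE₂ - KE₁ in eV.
2.2898 eV

Using Einstein's equation: KE_max = hc/λ - φ

For λ₁ = 282.4 nm:
KE₁ = hc/λ₁ - φ = 4.3904 - 3.24 = 1.1504 eV

For λ₂ = 185.6 nm:
KE₂ = hc/λ₂ - φ = 6.6802 - 3.24 = 3.4402 eV

Change in KE:
ΔKE = KE₂ - KE₁ = 3.4402 - 1.1504 = 2.2898 eV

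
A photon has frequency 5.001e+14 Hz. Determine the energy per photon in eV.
2.0682 eV

Using E = hf:

E = hf = (6.626×10⁻³⁴ J·s)(5.001e+14 Hz)
E = 2.0682 eV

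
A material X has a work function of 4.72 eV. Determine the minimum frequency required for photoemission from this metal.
1.1413e+15 Hz

The threshold frequency is when the photon energy equals the work function:
hf₀ = φ

Solving for f₀:
f₀ = φ/h = (4.72 eV × 1.602×10⁻¹⁹ J/eV) / (6.626×10⁻³⁴ J·s)
f₀ = 1.1413e+15 Hz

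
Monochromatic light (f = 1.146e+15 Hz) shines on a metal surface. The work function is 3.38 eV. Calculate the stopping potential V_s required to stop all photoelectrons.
1.3595 V

The stopping potential V_s satisfies: eV_s = KE_max

First, find KE_max using Einstein's equation:
E_photon = hf = (6.626×10⁻³⁴ J·s)(1.146e+15 Hz) = 4.7395 eV
KE_max = E_photon - φ = 4.7395 - 3.38 = 1.3595 eV

Since eV_s = KE_max:
V_s = KE_max/e = 1.3595 V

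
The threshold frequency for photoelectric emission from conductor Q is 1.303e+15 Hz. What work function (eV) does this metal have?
5.39 eV

At the threshold frequency, photon energy equals work function:
φ = hf₀

Calculating:
φ = (6.626×10⁻³⁴ J·s)(1.303e+15 Hz)
φ = 5.39 eV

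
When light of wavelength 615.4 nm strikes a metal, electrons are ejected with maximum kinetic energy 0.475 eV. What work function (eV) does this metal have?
1.54 eV

From Einstein's photoelectric equation: KE_max = hf - φ = hc/λ - φ

Rearranging for φ:
φ = hc/λ - KE_max

Calculate photon energy:
E_photon = hc/λ = 2.0147 eV

Therefore:
φ = 2.0147 - 0.475 = 1.54 eV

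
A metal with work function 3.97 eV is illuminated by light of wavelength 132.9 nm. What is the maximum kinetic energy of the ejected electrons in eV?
5.3591 eV

Using Einstein's photoelectric equation: KE_max = hf - φ = hc/λ - φ

First, calculate the photon energy:
E_photon = hc/λ = (6.626×10⁻³⁴ J·s)(3×10⁸ m/s) / (132.9×10⁻⁹ m)
E_photon = 9.3291 eV

Then, the maximum kinetic energy:
KE_max = E_photon - φ = 9.3291 eV - 3.97 eV = 5.3591 eV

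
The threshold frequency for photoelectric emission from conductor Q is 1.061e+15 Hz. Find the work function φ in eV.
4.39 eV

At the threshold frequency, photon energy equals work function:
φ = hf₀

Calculating:
φ = (6.626×10⁻³⁴ J·s)(1.061e+15 Hz)
φ = 4.39 eV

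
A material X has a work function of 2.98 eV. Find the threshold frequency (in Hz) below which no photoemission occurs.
7.2056e+14 Hz

The threshold frequency is when the photon energy equals the work function:
hf₀ = φ

Solving for f₀:
f₀ = φ/h = (2.98 eV × 1.602×10⁻¹⁹ J/eV) / (6.626×10⁻³⁴ J·s)
f₀ = 7.2056e+14 Hz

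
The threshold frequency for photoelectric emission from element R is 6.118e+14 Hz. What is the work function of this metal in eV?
2.53 eV

At the threshold frequency, photon energy equals work function:
φ = hf₀

Calculating:
φ = (6.626×10⁻³⁴ J·s)(6.118e+14 Hz)
φ = 2.53 eV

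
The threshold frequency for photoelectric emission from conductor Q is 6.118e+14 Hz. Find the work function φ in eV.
2.53 eV

At the threshold frequency, photon energy equals work function:
φ = hf₀

Calculating:
φ = (6.626×10⁻³⁴ J·s)(6.118e+14 Hz)
φ = 2.53 eV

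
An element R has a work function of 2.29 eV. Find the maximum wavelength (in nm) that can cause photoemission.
541.42 nm

The threshold wavelength is when the photon energy equals the work function:
hc/λ₀ = φ

Solving for λ₀:
λ₀ = hc/φ = (6.626×10⁻³⁴ J·s)(3×10⁸ m/s) / (2.29 eV × 1.602×10⁻¹⁹ J/eV)
λ₀ = 541.42 nm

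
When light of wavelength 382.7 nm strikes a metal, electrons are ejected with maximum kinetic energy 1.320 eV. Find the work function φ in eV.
1.92 eV

From Einstein's photoelectric equation: KE_max = hf - φ = hc/λ - φ

Rearranging for φ:
φ = hc/λ - KE_max

Calculate photon energy:
E_photon = hc/λ = 3.2397 eV

Therefore:
φ = 3.2397 - 1.320 = 1.92 eV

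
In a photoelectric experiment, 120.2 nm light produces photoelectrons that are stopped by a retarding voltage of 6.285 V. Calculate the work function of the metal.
4.03 eV

The stopping potential gives the maximum kinetic energy: KE_max = eV_s = 6.285 eV

From Einstein's photoelectric equation: KE_max = hc/λ - φ
Rearranging: φ = hc/λ - KE_max

Calculate photon energy:
E_photon = hc/λ = (6.626×10⁻³⁴ J·s)(3×10⁸ m/s) / (120.2×10⁻⁹ m) = 10.3148 eV

Therefore:
φ = 10.3148 - 6.285 = 4.03 eV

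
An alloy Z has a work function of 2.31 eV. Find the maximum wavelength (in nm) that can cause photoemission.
536.73 nm

The threshold wavelength is when the photon energy equals the work function:
hc/λ₀ = φ

Solving for λ₀:
λ₀ = hc/φ = (6.626×10⁻³⁴ J·s)(3×10⁸ m/s) / (2.31 eV × 1.602×10⁻¹⁹ J/eV)
λ₀ = 536.73 nm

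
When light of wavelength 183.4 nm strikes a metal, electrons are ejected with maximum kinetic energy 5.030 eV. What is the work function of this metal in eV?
1.73 eV

From Einstein's photoelectric equation: KE_max = hf - φ = hc/λ - φ

Rearranging for φ:
φ = hc/λ - KE_max

Calculate photon energy:
E_photon = hc/λ = 6.7603 eV

Therefore:
φ = 6.7603 - 5.030 = 1.73 eV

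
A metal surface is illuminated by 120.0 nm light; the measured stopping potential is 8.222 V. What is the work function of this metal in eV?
2.11 eV

The stopping potential gives the maximum kinetic energy: KE_max = eV_s = 8.222 eV

From Einstein's photoelectric equation: KE_max = hc/λ - φ
Rearranging: φ = hc/λ - KE_max

Calculate photon energy:
E_photon = hc/λ = (6.626×10⁻³⁴ J·s)(3×10⁸ m/s) / (120.0×10⁻⁹ m) = 10.3320 eV

Therefore:
φ = 10.3320 - 8.222 = 2.11 eV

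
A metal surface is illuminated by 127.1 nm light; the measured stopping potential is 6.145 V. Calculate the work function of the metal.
3.61 eV

The stopping potential gives the maximum kinetic energy: KE_max = eV_s = 6.145 eV

From Einstein's photoelectric equation: KE_max = hc/λ - φ
Rearranging: φ = hc/λ - KE_max

Calculate photon energy:
E_photon = hc/λ = (6.626×10⁻³⁴ J·s)(3×10⁸ m/s) / (127.1×10⁻⁹ m) = 9.7549 eV

Therefore:
φ = 9.7549 - 6.145 = 3.61 eV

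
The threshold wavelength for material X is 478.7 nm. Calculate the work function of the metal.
2.59 eV

At the threshold wavelength, photon energy equals work function:
φ = hc/λ₀

Calculating:
φ = (6.626×10⁻³⁴ J·s)(3×10⁸ m/s) / (478.7×10⁻⁹ m)
φ = 2.59 eV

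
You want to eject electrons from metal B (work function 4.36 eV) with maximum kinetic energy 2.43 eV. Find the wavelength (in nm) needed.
182.60 nm

From Einstein's equation: KE_max = hc/λ - φ

Rearranging for λ:
hc/λ = KE_max + φ
λ = hc/(KE_max + φ)

Required photon energy:
E_photon = KE_max + φ = 2.43 + 4.36 = 6.79 eV

Required wavelength:
λ = hc/E_photon = (6.626×10⁻³⁴)(3×10⁸) / (6.79 × 1.602×10⁻¹⁹)
λ = 182.60 nm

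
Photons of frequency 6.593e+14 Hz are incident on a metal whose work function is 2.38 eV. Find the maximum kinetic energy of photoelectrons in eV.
0.3466 eV

Using Einstein's photoelectric equation: KE_max = hf - φ

First, calculate the photon energy:
E_photon = hf = (6.626×10⁻³⁴ J·s)(6.593e+14 Hz)
E_photon = 2.7266 eV

Then, the maximum kinetic energy:
KE_max = E_photon - φ = 2.7266 eV - 2.38 eV = 0.3466 eV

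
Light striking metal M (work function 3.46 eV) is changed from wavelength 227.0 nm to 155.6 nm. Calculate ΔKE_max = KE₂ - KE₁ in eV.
2.5063 eV

Using Einstein's equation: KE_max = hc/λ - φ

For λ₁ = 227.0 nm:
KE₁ = hc/λ₁ - φ = 5.4619 - 3.46 = 2.0019 eV

For λ₂ = 155.6 nm:
KE₂ = hc/λ₂ - φ = 7.9681 - 3.46 = 4.5081 eV

Change in KE:
ΔKE = KE₂ - KE₁ = 4.5081 - 2.0019 = 2.5063 eV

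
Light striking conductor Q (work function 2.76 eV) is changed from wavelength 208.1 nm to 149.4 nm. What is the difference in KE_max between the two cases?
2.3409 eV

Using Einstein's equation: KE_max = hc/λ - φ

For λ₁ = 208.1 nm:
KE₁ = hc/λ₁ - φ = 5.9579 - 2.76 = 3.1979 eV

For λ₂ = 149.4 nm:
KE₂ = hc/λ₂ - φ = 8.2988 - 2.76 = 5.5388 eV

Change in KE:
ΔKE = KE₂ - KE₁ = 5.5388 - 3.1979 = 2.3409 eV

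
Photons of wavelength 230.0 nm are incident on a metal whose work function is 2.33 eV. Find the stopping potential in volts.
3.0606 V

The stopping potential V_s satisfies: eV_s = KE_max

First, find KE_max using Einstein's equation:
E_photon = hc/λ = 5.3906 eV
KE_max = E_photon - φ = 5.3906 - 2.33 = 3.0606 eV

Since eV_s = KE_max:
V_s = KE_max/e = 3.0606 V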